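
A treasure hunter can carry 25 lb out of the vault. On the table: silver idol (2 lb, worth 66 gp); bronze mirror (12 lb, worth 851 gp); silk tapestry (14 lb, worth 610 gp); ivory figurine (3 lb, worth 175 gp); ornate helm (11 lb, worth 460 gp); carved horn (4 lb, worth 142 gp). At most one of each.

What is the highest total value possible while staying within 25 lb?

Ranking by ratio (value/lb): bronze mirror 70.92, ivory figurine 58.33, silk tapestry 43.57.
The ratio heuristic lands on silver idol + bronze mirror + ivory figurine + carved horn (1234) but leaves 4 lb idle.
The 7 lb tied up in ivory figurine and carved horn is better spent on ornate helm — total rises to 1377 (25 lb).
The closest alternative, bronze mirror + ornate helm, reaches only 1311.

1377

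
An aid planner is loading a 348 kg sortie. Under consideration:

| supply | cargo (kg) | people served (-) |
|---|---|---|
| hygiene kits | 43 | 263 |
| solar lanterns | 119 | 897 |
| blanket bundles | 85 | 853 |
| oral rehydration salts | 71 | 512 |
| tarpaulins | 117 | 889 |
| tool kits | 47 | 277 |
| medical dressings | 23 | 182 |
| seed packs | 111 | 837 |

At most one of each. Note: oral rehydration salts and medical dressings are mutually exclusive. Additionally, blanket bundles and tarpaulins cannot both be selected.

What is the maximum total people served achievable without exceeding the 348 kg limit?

2769

Best packing: solar lanterns + blanket bundles + medical dressings + seed packs — 338 kg, 2769 total.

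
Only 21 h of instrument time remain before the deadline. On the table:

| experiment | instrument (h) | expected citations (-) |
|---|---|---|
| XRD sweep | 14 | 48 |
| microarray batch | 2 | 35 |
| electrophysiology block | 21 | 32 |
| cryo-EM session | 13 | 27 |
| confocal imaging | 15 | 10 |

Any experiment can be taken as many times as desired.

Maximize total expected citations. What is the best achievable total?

350

Best packing: 10×microarray batch — 20 h, 350 total.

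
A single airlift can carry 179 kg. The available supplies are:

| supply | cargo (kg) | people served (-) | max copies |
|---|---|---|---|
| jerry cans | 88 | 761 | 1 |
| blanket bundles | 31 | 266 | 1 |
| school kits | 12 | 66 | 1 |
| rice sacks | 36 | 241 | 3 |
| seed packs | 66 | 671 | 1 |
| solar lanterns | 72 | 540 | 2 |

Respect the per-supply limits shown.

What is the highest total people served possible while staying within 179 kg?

By people served per kg: seed packs 10.17, jerry cans 8.65, blanket bundles 8.58, solar lanterns 7.50 lead.
Best packing: jerry cans + school kits + seed packs — 166 kg, 1498 total.
No other feasible combination exceeds 1498.

1498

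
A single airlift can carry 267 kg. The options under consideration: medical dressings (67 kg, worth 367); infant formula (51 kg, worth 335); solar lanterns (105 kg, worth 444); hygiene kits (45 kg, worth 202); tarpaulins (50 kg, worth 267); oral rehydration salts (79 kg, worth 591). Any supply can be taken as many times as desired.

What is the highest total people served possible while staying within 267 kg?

1852

Density check — oral rehydration salts 7.48, infant formula 6.57, medical dressings 5.48 are the best per kg.
A density-first pass picks 3×oral rehydration salts — 1773 at 237 kg.
Replace oral rehydration salts with 2×infant formula: the trade gains 79 net, giving 1852 at 260 kg.
Nothing else within 267 kg beats 1852.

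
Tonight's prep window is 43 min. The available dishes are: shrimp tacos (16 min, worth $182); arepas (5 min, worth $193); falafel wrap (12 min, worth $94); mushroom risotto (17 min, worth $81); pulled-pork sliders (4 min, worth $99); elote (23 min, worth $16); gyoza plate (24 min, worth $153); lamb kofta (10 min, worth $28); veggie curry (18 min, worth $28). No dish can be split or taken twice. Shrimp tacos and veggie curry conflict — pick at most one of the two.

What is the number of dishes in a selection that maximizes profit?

4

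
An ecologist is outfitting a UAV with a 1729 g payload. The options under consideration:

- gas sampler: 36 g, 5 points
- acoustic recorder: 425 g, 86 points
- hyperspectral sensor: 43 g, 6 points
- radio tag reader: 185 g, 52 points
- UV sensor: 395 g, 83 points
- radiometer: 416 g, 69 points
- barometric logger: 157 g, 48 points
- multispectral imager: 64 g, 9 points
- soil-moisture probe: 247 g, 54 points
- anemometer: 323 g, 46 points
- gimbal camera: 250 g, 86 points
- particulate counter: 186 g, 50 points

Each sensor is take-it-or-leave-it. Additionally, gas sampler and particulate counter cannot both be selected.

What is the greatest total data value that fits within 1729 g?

420

Acoustic recorder + hyperspectral sensor + radio tag reader + UV sensor + barometric logger + multispectral imager + gimbal camera + particulate counter uses 1705 of the 1729 g and totals 420.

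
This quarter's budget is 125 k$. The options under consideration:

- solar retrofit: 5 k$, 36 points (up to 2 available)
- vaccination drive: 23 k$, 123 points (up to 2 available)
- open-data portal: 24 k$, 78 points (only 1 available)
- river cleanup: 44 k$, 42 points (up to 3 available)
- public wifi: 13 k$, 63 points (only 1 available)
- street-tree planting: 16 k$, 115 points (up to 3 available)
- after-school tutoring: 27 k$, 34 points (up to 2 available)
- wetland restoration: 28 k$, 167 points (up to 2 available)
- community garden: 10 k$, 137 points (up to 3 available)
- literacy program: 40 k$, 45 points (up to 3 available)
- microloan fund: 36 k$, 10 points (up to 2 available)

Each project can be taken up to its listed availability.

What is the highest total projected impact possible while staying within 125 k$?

Taking the top-ratio projects first gives 2×solar retrofit + 3×street-tree planting + wetland restoration + 3×community garden for 995 (116 k$).
Dropping solar retrofit frees 5 k$; slotting in public wifi (13 k$) lifts the total to 1022 at 124 k$.

1022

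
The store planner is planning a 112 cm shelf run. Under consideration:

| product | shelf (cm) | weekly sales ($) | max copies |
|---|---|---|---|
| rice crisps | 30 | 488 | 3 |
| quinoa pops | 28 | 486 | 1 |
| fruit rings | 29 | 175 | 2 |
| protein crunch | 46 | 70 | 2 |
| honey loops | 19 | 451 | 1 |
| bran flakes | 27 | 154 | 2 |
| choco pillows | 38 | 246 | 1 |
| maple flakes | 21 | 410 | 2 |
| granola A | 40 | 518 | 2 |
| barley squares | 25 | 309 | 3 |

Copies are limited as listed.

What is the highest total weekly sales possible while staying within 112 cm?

Greedy by ratio would take quinoa pops + honey loops + 2×maple flakes: 89 cm used, total 1757.
Dropping quinoa pops and 2×maple flakes frees 70 cm; slotting in 3×rice crisps (90 cm) lifts the total to 1915 at 109 cm.
No other feasible combination exceeds 1915.

1915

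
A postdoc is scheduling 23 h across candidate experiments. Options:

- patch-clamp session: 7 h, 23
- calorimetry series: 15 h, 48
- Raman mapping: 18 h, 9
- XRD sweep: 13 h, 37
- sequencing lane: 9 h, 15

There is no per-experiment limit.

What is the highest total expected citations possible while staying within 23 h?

Taking the top-ratio experiments first gives 3×patch-clamp session for 69 (21 h).
Replace 2×patch-clamp session with calorimetry series: the trade gains 2 net, giving 71 at 22 h.
That's the maximum — no swap from here does better than 71.

71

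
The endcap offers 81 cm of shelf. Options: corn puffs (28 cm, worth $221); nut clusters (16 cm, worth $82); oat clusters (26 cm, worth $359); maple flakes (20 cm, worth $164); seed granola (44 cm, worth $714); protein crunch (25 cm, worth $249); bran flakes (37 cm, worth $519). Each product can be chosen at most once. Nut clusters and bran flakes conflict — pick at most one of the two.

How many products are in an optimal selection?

Optimal total is 1233.
For example seed granola + bran flakes achieves it, using 81 cm.
Any selection reaching 1233 contains exactly 2 products.

2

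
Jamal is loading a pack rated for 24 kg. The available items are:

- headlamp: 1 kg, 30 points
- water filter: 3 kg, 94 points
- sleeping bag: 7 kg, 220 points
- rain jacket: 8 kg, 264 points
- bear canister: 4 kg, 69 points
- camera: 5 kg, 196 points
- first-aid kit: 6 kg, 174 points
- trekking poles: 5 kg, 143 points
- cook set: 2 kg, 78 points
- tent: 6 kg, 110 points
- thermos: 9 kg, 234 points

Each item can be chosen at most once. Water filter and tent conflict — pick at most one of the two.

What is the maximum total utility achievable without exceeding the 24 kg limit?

Taking the top-ratio items first gives headlamp + sleeping bag + rain jacket + camera + cook set for 788 (23 kg).
The 8 kg tied up in headlamp and sleeping bag is better spent on water filter + first-aid kit — total rises to 806 (24 kg).
Next best is headlamp + water filter + rain jacket + camera + trekking poles + cook set at 805 (24 kg) — short by 1.

806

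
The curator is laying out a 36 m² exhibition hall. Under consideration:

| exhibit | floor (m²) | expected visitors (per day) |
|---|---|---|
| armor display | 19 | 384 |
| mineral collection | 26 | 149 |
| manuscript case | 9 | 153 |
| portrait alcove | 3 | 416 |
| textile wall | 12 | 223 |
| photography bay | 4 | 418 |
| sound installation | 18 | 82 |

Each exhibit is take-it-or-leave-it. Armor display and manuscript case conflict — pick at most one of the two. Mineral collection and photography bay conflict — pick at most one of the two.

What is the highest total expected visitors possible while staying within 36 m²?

Ranking by ratio (expected visitors/m²): portrait alcove 138.67, photography bay 104.50, armor display 20.21, textile wall 18.58.
Taking armor display + portrait alcove + photography bay: 26 m² used, 1218 in expected visitors.
An exhaustive check of the 128 subsets confirms 1218.

1218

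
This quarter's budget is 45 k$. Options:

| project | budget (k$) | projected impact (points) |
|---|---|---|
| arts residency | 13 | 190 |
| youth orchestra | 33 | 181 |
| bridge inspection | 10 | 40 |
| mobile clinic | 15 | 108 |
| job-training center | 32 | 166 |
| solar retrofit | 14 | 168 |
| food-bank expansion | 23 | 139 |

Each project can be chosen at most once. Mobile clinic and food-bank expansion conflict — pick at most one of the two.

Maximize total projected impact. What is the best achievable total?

466

By projected impact per k$: arts residency 14.62, solar retrofit 12.00, mobile clinic 7.20, food-bank expansion 6.04 lead.
Best packing: arts residency + mobile clinic + solar retrofit — 42 k$, 466 total.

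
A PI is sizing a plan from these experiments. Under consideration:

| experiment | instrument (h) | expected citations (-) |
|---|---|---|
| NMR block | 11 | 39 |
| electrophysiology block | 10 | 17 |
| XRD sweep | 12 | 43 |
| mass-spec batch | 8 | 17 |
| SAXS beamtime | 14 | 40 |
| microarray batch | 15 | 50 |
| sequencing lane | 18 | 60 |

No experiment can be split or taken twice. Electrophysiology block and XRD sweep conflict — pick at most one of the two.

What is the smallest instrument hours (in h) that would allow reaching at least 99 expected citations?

Minimise h subject to total expected citations ≥ 99.
NMR block + sequencing lane: 99 expected citations at 29 h.
Any bundle with less than 29 h falls short of 99.

29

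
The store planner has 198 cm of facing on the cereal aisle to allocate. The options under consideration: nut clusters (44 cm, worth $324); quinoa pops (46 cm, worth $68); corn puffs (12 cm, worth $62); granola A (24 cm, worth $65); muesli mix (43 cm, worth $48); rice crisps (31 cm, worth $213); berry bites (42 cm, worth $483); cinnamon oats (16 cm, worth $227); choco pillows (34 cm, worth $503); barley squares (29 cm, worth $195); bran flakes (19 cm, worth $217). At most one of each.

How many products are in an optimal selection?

Best achievable weekly sales is 2029.
For example nut clusters + corn puffs + rice crisps + berry bites + cinnamon oats + choco pillows + bran flakes achieves it, using 198 cm.
Every optimal selection uses 7 products.

7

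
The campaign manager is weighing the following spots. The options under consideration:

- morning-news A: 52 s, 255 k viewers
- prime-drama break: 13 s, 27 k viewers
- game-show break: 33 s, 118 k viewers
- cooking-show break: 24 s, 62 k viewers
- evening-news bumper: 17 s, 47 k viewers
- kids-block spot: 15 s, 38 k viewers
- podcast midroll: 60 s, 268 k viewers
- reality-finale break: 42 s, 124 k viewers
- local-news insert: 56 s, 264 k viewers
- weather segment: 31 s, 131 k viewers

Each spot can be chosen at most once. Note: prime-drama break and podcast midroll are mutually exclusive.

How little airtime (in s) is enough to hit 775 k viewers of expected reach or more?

Need the lightest bundle worth ≥ 775.
morning-news A + podcast midroll + local-news insert: 787 expected reach at 168 s.
Below 168 s the best achievable stays under 775.

168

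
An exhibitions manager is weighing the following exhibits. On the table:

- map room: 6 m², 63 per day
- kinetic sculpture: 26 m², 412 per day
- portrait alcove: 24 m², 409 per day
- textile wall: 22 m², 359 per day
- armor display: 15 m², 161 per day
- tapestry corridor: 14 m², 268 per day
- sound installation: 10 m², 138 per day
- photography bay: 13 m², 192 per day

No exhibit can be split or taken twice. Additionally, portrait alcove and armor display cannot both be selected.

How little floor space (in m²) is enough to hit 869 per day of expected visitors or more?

Look for the lowest-floor combination reaching 869.
portrait alcove + tapestry corridor + photography bay reaches 869 using 51 m².
Any bundle with less than 51 m² falls short of 869.

51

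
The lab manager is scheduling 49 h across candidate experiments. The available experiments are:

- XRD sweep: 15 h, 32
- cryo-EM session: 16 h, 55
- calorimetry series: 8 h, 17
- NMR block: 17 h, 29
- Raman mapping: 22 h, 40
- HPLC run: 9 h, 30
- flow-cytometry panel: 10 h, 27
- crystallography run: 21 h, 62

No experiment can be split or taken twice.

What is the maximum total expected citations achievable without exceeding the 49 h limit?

147

By expected citations per h: cryo-EM session 3.44, HPLC run 3.33, crystallography run 2.95 lead.
The ratio ordering already packs tightly: cryo-EM session + HPLC run + crystallography run, 46 h, 147.
The spare 3 h is too small for any remaining experiment, and no exchange beats 147.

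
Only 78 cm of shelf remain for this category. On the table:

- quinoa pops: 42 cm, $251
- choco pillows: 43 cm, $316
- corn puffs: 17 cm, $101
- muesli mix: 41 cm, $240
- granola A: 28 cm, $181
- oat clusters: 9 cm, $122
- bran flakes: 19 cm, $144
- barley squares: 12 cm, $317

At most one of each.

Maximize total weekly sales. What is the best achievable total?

777

A density-first pass picks granola A + oat clusters + bran flakes + barley squares — 764 at 68 cm.
The 37 cm tied up in granola A and oat clusters is better spent on choco pillows — total rises to 777 (74 cm).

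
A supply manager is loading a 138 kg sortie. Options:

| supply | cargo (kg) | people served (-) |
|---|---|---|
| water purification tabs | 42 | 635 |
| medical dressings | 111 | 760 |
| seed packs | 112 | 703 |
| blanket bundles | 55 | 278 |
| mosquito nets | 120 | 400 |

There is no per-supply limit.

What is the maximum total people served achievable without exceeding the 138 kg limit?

1905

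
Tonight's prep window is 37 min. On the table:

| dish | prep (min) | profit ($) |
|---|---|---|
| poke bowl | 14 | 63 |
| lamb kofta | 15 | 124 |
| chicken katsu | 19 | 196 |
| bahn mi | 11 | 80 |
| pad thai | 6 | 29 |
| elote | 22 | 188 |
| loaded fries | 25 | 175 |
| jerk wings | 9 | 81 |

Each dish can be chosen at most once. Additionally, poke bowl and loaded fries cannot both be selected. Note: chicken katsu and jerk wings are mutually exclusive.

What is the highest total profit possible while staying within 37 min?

320

Lamb kofta + chicken katsu uses 34 of the 37 min and totals 320.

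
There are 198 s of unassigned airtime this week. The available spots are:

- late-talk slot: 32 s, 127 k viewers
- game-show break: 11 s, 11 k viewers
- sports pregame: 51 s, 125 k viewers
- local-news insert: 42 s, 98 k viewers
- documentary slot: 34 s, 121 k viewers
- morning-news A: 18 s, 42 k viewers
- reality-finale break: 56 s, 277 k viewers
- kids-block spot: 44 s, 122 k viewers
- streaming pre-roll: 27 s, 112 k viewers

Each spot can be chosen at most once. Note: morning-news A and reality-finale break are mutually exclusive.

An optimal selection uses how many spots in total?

Optimal total is 759.
late-talk slot + documentary slot + reality-finale break + kids-block spot + streaming pre-roll hits 759 at 193 s.
All optima have 5 spots.

5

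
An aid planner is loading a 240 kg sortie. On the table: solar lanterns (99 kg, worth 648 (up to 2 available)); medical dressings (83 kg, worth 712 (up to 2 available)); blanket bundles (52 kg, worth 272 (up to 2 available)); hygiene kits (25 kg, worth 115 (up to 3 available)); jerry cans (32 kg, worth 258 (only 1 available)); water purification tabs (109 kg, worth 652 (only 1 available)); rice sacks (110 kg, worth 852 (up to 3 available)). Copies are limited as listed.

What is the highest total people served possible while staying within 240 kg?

1822

The ratio heuristic lands on 2×medical dressings + hygiene kits + jerry cans (1797) but leaves 17 kg idle.
Replace medical dressings and hygiene kits with rice sacks: the trade gains 25 net, giving 1822 at 225 kg.
No other feasible combination exceeds 1822.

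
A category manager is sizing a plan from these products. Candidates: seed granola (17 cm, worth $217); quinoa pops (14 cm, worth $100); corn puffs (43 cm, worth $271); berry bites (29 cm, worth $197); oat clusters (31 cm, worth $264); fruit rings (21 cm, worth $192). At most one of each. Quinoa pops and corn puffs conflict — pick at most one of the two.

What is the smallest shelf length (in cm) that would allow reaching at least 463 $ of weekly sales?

Look for the lowest-shelf combination reaching 463.
Taking seed granola + oat clusters gives 481 (≥ 463) for 48 cm.
Any bundle with less than 48 cm falls short of 463.

48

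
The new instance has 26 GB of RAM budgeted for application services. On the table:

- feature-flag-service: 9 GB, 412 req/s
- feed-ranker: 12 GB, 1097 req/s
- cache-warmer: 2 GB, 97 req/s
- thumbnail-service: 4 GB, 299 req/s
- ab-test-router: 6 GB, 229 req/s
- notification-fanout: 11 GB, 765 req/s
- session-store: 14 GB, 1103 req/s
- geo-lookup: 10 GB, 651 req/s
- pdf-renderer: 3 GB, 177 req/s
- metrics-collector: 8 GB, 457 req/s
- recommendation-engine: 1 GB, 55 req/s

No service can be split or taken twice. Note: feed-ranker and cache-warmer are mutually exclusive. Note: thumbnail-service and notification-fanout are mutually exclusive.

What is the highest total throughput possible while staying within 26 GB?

Best packing: feed-ranker + session-store — 26 GB, 2200 total.
The closest alternative, feed-ranker + thumbnail-service + geo-lookup, reaches only 2047.

2200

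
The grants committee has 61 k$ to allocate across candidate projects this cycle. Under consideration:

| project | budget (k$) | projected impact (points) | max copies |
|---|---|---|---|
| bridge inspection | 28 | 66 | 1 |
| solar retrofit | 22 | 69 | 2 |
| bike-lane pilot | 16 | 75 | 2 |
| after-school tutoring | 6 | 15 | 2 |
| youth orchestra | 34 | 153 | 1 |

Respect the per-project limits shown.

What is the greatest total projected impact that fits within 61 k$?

243

Greedy by ratio would take solar retrofit + 2×bike-lane pilot + after-school tutoring: 60 k$ used, total 234.
Dropping solar retrofit and bike-lane pilot frees 38 k$; slotting in youth orchestra (34 k$) lifts the total to 243 at 56 k$.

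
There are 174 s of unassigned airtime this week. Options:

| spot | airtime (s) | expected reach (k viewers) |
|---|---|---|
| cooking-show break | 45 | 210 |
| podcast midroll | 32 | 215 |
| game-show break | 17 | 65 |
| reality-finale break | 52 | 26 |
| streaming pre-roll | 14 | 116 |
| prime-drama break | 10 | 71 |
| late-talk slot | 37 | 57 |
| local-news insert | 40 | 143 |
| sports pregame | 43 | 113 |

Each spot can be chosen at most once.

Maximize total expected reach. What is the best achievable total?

Best packing: cooking-show break + podcast midroll + game-show break + streaming pre-roll + prime-drama break + local-news insert — 158 s, 820 total.

820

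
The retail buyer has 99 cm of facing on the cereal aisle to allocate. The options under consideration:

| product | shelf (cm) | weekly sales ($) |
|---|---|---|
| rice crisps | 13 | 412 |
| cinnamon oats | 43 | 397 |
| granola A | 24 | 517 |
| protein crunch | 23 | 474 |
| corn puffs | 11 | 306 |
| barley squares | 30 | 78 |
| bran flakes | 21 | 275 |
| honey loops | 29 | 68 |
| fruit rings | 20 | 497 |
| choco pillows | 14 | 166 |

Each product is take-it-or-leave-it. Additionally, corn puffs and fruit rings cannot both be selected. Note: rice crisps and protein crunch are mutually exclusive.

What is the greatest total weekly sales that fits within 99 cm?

1867

Best packing: rice crisps + granola A + bran flakes + fruit rings + choco pillows — 92 cm, 1867 total.
An exhaustive check of the 1024 subsets confirms 1867.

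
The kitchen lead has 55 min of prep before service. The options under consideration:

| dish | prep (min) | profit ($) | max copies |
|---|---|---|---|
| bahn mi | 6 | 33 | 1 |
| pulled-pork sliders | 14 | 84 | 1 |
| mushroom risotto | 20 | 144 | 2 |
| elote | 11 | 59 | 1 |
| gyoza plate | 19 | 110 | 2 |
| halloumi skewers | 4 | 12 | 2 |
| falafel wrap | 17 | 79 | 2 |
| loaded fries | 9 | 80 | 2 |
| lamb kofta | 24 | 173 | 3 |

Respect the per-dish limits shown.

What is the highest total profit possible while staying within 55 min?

Greedy by ratio would take bahn mi + halloumi skewers + 2×loaded fries + lamb kofta: 52 min used, total 378.
Replace halloumi skewers and loaded fries and lamb kofta with 2×mushroom risotto: the trade gains 23 net, giving 401 at 55 min.
No other feasible combination exceeds 401.

401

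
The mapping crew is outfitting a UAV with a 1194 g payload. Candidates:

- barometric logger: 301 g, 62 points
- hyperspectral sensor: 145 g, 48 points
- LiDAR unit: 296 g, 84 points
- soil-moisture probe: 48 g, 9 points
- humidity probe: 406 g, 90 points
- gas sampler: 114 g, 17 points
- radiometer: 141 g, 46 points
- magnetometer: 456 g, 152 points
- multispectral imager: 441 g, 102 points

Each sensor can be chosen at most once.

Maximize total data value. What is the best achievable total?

348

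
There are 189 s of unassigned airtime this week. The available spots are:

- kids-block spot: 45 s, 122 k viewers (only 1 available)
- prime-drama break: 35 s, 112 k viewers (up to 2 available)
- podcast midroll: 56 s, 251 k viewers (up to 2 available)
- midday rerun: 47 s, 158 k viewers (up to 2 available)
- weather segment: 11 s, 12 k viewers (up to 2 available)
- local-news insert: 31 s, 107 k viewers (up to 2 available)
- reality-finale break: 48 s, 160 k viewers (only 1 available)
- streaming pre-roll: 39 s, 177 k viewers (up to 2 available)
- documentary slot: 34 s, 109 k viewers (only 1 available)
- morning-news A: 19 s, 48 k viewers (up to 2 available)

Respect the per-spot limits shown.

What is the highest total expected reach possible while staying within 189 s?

Ranking by ratio (expected reach/s): streaming pre-roll 4.54, podcast midroll 4.48, local-news insert 3.45, midday rerun 3.36.
Filling by ratio: podcast midroll + local-news insert + 2×streaming pre-roll + morning-news A for 760, with 5 s left unused.
A better packing is prime-drama break + 2×podcast midroll + streaming pre-roll: 186 s, total 791.
No other feasible combination exceeds 791.

791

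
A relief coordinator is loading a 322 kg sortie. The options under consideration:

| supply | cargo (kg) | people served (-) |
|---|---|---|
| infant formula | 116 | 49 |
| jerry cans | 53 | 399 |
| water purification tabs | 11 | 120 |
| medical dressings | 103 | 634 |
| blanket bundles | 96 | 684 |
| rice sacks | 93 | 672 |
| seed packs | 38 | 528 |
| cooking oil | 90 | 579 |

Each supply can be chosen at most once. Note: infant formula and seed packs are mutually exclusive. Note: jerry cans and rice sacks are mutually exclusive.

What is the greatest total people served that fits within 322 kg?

2463

Best packing: blanket bundles + rice sacks + seed packs + cooking oil — 317 kg, 2463 total.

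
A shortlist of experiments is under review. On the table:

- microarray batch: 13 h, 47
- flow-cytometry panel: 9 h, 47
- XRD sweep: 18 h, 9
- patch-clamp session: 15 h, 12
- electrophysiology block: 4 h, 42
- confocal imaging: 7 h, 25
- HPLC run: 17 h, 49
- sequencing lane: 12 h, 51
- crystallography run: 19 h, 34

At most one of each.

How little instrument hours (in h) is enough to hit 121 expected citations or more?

Minimise h subject to total expected citations ≥ 121.
flow-cytometry panel + electrophysiology block + sequencing lane reaches 140 using 25 h.
No combination under 25 h hits 121.

25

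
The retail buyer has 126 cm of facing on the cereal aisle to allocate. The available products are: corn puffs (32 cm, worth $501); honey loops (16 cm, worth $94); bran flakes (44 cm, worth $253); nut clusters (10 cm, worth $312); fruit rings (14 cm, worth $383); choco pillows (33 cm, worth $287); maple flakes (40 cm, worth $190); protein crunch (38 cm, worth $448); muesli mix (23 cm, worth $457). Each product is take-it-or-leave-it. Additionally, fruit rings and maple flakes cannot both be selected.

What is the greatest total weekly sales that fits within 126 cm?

The ratio ordering already packs tightly: corn puffs + nut clusters + fruit rings + protein crunch + muesli mix, 117 cm, 2101.
Runner-up corn puffs + nut clusters + fruit rings + choco pillows + muesli mix tops out at 1940.

2101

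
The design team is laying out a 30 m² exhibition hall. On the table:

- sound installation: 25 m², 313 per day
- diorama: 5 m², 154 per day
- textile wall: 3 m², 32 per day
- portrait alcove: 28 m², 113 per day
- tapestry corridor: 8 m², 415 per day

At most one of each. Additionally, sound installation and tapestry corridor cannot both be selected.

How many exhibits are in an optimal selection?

The maximum expected visitors within 30 m² is 601.
One optimal bundle: diorama + textile wall + tapestry corridor (16 m²).
All optima have 3 exhibits.

3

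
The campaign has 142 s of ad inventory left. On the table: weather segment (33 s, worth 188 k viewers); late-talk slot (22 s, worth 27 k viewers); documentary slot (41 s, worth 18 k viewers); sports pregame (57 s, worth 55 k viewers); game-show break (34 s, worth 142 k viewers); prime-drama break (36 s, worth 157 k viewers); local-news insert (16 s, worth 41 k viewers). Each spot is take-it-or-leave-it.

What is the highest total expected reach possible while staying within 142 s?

Density check — weather segment 5.70, prime-drama break 4.36, game-show break 4.18 are the best per s.
Taking weather segment + late-talk slot + game-show break + prime-drama break + local-news insert: 141 s used, 555 in expected reach.

555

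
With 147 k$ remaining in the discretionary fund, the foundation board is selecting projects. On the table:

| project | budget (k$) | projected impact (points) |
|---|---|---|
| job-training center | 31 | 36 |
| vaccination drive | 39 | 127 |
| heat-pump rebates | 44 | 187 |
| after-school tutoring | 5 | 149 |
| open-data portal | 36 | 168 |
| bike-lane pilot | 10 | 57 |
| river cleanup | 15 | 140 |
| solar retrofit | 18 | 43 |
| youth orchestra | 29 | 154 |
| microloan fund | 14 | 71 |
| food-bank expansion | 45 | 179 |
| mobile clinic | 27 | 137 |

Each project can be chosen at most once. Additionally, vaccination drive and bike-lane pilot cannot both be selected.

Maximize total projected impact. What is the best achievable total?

895

The ratio heuristic lands on after-school tutoring + open-data portal + bike-lane pilot + river cleanup + youth orchestra + microloan fund + mobile clinic (876) but leaves 11 k$ idle.
The 36 k$ tied up in open-data portal is better spent on heat-pump rebates — total rises to 895 (144 k$).
Runner-up after-school tutoring + bike-lane pilot + river cleanup + youth orchestra + microloan fund + food-bank expansion + mobile clinic tops out at 887.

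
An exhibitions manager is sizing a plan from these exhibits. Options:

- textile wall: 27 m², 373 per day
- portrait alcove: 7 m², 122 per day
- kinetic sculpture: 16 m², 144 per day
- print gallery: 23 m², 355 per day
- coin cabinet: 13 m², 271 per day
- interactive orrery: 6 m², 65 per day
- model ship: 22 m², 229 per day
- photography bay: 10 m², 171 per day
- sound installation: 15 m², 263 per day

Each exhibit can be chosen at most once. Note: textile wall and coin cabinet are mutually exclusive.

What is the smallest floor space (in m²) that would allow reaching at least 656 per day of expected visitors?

35

Need the lightest bundle worth ≥ 656.
portrait alcove + coin cabinet + sound installation reaches 656 using 35 m².
Any bundle with less than 35 m² falls short of 656.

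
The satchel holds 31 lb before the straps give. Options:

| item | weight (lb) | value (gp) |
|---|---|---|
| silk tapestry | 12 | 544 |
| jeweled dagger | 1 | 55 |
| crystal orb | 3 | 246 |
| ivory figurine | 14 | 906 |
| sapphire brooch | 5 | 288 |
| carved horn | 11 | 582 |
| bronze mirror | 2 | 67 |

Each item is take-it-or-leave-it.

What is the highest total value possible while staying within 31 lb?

By value per lb: crystal orb 82.00, ivory figurine 64.71, sapphire brooch 57.60 lead.
A density-first pass picks jeweled dagger + crystal orb + ivory figurine + sapphire brooch + bronze mirror — 1562 at 25 lb.
Dropping sapphire brooch frees 5 lb; slotting in carved horn (11 lb) lifts the total to 1856 at 31 lb.

1856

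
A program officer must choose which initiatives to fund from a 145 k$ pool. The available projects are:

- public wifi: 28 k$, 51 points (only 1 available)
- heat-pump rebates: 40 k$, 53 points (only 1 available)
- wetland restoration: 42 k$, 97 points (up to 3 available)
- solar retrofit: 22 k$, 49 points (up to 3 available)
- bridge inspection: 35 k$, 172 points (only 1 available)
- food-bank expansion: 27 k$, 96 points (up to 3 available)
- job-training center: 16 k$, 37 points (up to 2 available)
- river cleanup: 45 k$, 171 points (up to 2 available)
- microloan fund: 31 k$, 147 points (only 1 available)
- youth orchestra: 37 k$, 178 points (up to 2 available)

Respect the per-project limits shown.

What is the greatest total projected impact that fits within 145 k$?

675

By projected impact per k$: bridge inspection 4.91, youth orchestra 4.81, microloan fund 4.74 lead.
The ratio ordering already packs tightly: bridge inspection + microloan fund + 2×youth orchestra, 140 k$, 675.
That's the maximum — no swap from here does better than 675.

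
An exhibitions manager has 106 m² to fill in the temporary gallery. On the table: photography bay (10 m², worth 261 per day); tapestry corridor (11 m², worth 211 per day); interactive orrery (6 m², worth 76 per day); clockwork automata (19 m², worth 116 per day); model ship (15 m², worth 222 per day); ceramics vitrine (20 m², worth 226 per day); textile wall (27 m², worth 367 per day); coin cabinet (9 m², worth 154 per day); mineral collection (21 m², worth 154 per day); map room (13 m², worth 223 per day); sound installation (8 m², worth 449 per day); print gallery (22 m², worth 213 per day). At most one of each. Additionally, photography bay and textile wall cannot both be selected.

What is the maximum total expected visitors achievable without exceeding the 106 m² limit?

Best packing: photography bay + tapestry corridor + interactive orrery + model ship + ceramics vitrine + map room + sound installation + print gallery — 105 m², 1881 total.
No other feasible combination exceeds 1881.

1881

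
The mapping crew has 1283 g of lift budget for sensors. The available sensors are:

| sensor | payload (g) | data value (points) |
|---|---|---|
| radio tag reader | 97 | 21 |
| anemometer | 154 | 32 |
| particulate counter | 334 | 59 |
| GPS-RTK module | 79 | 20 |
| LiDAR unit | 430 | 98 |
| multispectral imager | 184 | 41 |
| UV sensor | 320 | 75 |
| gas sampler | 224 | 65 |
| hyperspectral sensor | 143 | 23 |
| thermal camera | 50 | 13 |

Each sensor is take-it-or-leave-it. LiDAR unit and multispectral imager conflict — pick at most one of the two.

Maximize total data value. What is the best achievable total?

304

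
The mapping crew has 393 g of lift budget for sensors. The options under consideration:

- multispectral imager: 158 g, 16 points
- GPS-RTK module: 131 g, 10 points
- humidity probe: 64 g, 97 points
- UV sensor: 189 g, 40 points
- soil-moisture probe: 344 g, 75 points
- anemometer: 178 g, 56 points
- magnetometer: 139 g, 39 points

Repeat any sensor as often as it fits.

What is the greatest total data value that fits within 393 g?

582

Taking 6×humidity probe: 384 g used, 582 in data value.
The spare 9 g is too small for any remaining sensor, and no exchange beats 582.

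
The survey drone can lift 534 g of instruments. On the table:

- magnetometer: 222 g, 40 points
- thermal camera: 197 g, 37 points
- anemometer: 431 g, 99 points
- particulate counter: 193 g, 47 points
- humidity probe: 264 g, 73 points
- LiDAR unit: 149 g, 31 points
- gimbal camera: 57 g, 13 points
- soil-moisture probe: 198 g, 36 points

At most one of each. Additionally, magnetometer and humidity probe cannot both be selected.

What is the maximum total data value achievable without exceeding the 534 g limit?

133

Ranking by ratio (data value/g): humidity probe 0.28, particulate counter 0.24, anemometer 0.23.
The ratio ordering already packs tightly: particulate counter + humidity probe + gimbal camera, 514 g, 133.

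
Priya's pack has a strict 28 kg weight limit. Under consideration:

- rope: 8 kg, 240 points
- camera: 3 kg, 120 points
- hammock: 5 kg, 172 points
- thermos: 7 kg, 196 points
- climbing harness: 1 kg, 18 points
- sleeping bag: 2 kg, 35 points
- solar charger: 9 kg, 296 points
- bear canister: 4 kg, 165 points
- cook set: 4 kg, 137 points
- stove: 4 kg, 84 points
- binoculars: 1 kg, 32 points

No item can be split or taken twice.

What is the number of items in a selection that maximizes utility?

Optimal total is 958.
rope + camera + solar charger + bear canister + cook set hits 958 at 28 kg.
All optima have 5 items.

5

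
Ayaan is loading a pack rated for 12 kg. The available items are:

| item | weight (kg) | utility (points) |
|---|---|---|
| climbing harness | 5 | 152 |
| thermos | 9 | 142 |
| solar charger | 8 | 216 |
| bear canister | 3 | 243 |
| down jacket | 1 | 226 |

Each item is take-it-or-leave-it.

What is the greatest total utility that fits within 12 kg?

685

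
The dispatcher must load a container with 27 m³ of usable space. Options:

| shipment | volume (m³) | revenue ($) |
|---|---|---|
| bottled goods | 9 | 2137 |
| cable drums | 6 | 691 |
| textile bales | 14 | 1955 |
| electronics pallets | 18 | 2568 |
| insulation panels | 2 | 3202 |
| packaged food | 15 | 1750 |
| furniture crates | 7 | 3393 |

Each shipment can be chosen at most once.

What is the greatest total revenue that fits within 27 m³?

9423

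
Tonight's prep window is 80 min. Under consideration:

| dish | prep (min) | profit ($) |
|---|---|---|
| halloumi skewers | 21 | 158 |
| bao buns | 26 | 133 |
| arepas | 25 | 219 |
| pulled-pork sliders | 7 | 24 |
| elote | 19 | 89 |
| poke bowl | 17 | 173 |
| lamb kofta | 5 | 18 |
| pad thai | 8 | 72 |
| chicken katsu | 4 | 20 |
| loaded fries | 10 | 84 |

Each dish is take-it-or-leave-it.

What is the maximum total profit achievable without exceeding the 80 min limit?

660

By profit per min: poke bowl 10.18, pad thai 9.00, arepas 8.76, loaded fries 8.40 lead.
Filling by ratio: arepas + pulled-pork sliders + poke bowl + lamb kofta + pad thai + chicken katsu + loaded fries for 610, with 4 min left unused.
Dropping pulled-pork sliders and loaded fries frees 17 min; slotting in halloumi skewers (21 min) lifts the total to 660 at 80 min.
The closest alternative, halloumi skewers + arepas + pulled-pork sliders + poke bowl + loaded fries, reaches only 658.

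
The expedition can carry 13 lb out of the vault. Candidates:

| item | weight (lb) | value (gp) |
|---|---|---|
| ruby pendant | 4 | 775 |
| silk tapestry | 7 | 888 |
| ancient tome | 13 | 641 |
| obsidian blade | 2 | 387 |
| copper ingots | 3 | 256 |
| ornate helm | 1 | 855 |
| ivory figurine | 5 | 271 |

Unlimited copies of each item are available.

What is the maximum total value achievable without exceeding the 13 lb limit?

13×ornate helm uses 13 of the 13 lb and totals 11115.
That's the maximum — no swap from here does better than 11115.

11115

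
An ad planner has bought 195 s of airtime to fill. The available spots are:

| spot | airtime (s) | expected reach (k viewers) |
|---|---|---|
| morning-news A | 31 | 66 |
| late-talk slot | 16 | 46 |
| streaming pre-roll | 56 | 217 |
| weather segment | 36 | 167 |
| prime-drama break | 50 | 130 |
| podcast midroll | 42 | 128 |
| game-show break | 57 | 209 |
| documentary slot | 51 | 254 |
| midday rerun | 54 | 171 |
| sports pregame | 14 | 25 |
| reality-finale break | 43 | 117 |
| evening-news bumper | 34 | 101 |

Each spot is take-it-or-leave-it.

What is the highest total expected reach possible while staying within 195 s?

785

Filling by ratio: streaming pre-roll + weather segment + podcast midroll + documentary slot for 766, with 10 s left unused.
Dropping podcast midroll frees 42 s; slotting in late-talk slot + evening-news bumper (50 s) lifts the total to 785 at 193 s.
Next best is late-talk slot + weather segment + game-show break + documentary slot + evening-news bumper at 777 (194 s) — short by 8.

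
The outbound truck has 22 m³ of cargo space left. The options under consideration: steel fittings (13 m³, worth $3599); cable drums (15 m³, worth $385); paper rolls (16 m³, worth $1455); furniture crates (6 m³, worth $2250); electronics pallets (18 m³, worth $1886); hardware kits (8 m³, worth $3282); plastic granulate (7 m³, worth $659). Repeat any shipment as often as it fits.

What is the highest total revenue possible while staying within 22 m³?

The ratio ordering already packs tightly: furniture crates + 2×hardware kits, 22 m³, 8814.

8814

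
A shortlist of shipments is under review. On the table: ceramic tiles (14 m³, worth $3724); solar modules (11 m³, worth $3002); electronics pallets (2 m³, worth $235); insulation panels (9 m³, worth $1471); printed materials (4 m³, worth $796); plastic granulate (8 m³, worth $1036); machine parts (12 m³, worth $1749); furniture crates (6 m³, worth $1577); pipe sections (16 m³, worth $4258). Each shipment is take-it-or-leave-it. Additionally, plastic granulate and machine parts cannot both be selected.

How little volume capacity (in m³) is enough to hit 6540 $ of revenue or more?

25

Look for the lowest-volume combination reaching 6540.
Taking ceramic tiles + solar modules gives 6726 (≥ 6540) for 25 m³.
Below 25 m³ the best achievable stays under 6540.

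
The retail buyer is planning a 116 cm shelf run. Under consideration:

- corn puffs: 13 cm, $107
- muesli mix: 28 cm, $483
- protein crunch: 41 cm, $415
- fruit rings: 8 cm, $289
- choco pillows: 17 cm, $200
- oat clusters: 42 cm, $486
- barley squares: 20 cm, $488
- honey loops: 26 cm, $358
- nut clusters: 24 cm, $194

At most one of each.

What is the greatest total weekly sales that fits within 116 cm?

Filling by ratio: corn puffs + muesli mix + fruit rings + choco pillows + barley squares + honey loops for 1925, with 4 cm left unused.
Dropping corn puffs and honey loops frees 39 cm; slotting in oat clusters (42 cm) lifts the total to 1946 at 115 cm.
The closest alternative, corn puffs + muesli mix + fruit rings + choco pillows + barley squares + honey loops, reaches only 1925.

1946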